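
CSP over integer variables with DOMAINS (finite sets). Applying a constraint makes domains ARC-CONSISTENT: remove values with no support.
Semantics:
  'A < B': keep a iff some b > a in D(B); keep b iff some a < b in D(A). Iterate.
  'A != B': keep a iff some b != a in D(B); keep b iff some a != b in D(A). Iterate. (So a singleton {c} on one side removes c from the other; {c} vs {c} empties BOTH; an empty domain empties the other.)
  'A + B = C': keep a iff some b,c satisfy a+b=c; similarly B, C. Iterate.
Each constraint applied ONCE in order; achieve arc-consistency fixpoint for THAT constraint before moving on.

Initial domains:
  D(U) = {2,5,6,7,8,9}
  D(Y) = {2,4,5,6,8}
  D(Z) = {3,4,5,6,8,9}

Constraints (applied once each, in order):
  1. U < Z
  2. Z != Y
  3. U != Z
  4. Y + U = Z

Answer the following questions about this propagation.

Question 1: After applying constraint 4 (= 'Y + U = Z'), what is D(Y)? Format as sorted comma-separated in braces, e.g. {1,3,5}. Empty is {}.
Constraint 1 (U < Z) on D(U)={2,5,6,7,8,9} D(Z)={3,4,5,6,8,9}: U {2,5,6,7,8,9}->{2,5,6,7,8}
Constraint 2 (Z != Y) on D(Z)={3,4,5,6,8,9} D(Y)={2,4,5,6,8}: no change
Constraint 3 (U != Z) on D(U)={2,5,6,7,8} D(Z)={3,4,5,6,8,9}: no change
Constraint 4 (Y + U = Z) on D(Y)={2,4,5,6,8} D(U)={2,5,6,7,8} D(Z)={3,4,5,6,8,9}: Y {2,4,5,6,8}->{2,4,6}; U {2,5,6,7,8}->{2,5,6,7}; Z {3,4,5,6,8,9}->{4,6,8,9}
So after constraint 4: D(Y) = {2,4,6}

Answer: {2,4,6}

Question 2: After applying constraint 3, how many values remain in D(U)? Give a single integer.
Answer: 5

Derivation:
Constraint 1 (U < Z) on D(U)={2,5,6,7,8,9} D(Z)={3,4,5,6,8,9}: U {2,5,6,7,8,9}->{2,5,6,7,8}
Constraint 2 (Z != Y) on D(Z)={3,4,5,6,8,9} D(Y)={2,4,5,6,8}: no change
Constraint 3 (U != Z) on D(U)={2,5,6,7,8} D(Z)={3,4,5,6,8,9}: no change
So after constraint 3: D(U)={2,5,6,7,8}, size = 5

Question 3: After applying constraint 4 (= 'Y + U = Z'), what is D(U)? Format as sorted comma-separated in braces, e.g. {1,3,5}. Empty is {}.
Answer: {2,5,6,7}

Derivation:
Constraint 1 (U < Z) on D(U)={2,5,6,7,8,9} D(Z)={3,4,5,6,8,9}: U {2,5,6,7,8,9}->{2,5,6,7,8}
Constraint 2 (Z != Y) on D(Z)={3,4,5,6,8,9} D(Y)={2,4,5,6,8}: no change
Constraint 3 (U != Z) on D(U)={2,5,6,7,8} D(Z)={3,4,5,6,8,9}: no change
Constraint 4 (Y + U = Z) on D(Y)={2,4,5,6,8} D(U)={2,5,6,7,8} D(Z)={3,4,5,6,8,9}: Y {2,4,5,6,8}->{2,4,6}; U {2,5,6,7,8}->{2,5,6,7}; Z {3,4,5,6,8,9}->{4,6,8,9}
So after constraint 4: D(U) = {2,5,6,7}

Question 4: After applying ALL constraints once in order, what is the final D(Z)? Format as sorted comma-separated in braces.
Answer: {4,6,8,9}

Derivation:
Constraint 1 (U < Z) on D(U)={2,5,6,7,8,9} D(Z)={3,4,5,6,8,9}: U {2,5,6,7,8,9}->{2,5,6,7,8}
Constraint 2 (Z != Y) on D(Z)={3,4,5,6,8,9} D(Y)={2,4,5,6,8}: no change
Constraint 3 (U != Z) on D(U)={2,5,6,7,8} D(Z)={3,4,5,6,8,9}: no change
Constraint 4 (Y + U = Z) on D(Y)={2,4,5,6,8} D(U)={2,5,6,7,8} D(Z)={3,4,5,6,8,9}: Y {2,4,5,6,8}->{2,4,6}; U {2,5,6,7,8}->{2,5,6,7}; Z {3,4,5,6,8,9}->{4,6,8,9}
So after all 4 constraints: D(Z) = {4,6,8,9}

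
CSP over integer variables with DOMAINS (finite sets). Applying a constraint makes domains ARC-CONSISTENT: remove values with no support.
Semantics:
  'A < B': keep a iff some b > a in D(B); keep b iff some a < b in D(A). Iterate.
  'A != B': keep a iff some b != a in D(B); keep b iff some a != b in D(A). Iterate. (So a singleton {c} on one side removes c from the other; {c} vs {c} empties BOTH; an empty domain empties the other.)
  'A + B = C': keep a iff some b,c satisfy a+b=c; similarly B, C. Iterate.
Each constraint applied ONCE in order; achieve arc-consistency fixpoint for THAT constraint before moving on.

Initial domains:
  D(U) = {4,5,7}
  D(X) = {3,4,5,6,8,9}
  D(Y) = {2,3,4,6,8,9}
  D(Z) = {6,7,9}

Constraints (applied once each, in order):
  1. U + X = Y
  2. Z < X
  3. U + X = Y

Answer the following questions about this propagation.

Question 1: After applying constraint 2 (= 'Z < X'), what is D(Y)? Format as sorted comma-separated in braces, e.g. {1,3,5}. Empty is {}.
Constraint 1 (U + X = Y) on D(U)={4,5,7} D(X)={3,4,5,6,8,9} D(Y)={2,3,4,6,8,9}: U {4,5,7}->{4,5}; X {3,4,5,6,8,9}->{3,4,5}; Y {2,3,4,6,8,9}->{8,9}
Constraint 2 (Z < X) on D(Z)={6,7,9} D(X)={3,4,5}: Z {6,7,9}->{}; X {3,4,5}->{}
So after constraint 2: D(Y) = {8,9}

Answer: {8,9}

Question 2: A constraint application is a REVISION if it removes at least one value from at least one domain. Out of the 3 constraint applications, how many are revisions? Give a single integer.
Answer: 3

Derivation:
Constraint 1 (U + X = Y) on D(U)={4,5,7} D(X)={3,4,5,6,8,9} D(Y)={2,3,4,6,8,9}: U {4,5,7}->{4,5}; X {3,4,5,6,8,9}->{3,4,5}; Y {2,3,4,6,8,9}->{8,9} => REVISION
Constraint 2 (Z < X) on D(Z)={6,7,9} D(X)={3,4,5}: Z {6,7,9}->{}; X {3,4,5}->{} => REVISION
Constraint 3 (U + X = Y) on D(U)={4,5} D(X)={} D(Y)={8,9}: U {4,5}->{}; Y {8,9}->{} => REVISION
Total revisions = 3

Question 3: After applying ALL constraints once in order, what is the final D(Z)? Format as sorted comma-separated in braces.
Answer: {}

Derivation:
Constraint 1 (U + X = Y) on D(U)={4,5,7} D(X)={3,4,5,6,8,9} D(Y)={2,3,4,6,8,9}: U {4,5,7}->{4,5}; X {3,4,5,6,8,9}->{3,4,5}; Y {2,3,4,6,8,9}->{8,9}
Constraint 2 (Z < X) on D(Z)={6,7,9} D(X)={3,4,5}: Z {6,7,9}->{}; X {3,4,5}->{}
Constraint 3 (U + X = Y) on D(U)={4,5} D(X)={} D(Y)={8,9}: U {4,5}->{}; Y {8,9}->{}
So after all 3 constraints: D(Z) = {}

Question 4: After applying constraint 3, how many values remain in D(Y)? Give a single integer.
Constraint 1 (U + X = Y) on D(U)={4,5,7} D(X)={3,4,5,6,8,9} D(Y)={2,3,4,6,8,9}: U {4,5,7}->{4,5}; X {3,4,5,6,8,9}->{3,4,5}; Y {2,3,4,6,8,9}->{8,9}
Constraint 2 (Z < X) on D(Z)={6,7,9} D(X)={3,4,5}: Z {6,7,9}->{}; X {3,4,5}->{}
Constraint 3 (U + X = Y) on D(U)={4,5} D(X)={} D(Y)={8,9}: U {4,5}->{}; Y {8,9}->{}
So after constraint 3: D(Y)={}, size = 0

Answer: 0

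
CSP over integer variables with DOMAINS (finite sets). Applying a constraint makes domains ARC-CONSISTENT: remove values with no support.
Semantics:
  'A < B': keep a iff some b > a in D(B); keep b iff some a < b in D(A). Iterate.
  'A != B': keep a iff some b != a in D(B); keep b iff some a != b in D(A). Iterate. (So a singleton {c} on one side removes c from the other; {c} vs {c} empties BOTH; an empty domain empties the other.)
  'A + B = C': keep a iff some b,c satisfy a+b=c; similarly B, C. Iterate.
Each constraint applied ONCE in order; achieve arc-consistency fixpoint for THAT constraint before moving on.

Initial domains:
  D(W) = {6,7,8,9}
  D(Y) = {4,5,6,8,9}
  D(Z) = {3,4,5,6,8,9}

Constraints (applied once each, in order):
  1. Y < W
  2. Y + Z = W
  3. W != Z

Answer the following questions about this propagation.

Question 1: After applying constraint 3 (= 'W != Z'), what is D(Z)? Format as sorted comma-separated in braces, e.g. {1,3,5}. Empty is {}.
Answer: {3,4,5}

Derivation:
Constraint 1 (Y < W) on D(Y)={4,5,6,8,9} D(W)={6,7,8,9}: Y {4,5,6,8,9}->{4,5,6,8}
Constraint 2 (Y + Z = W) on D(Y)={4,5,6,8} D(Z)={3,4,5,6,8,9} D(W)={6,7,8,9}: Y {4,5,6,8}->{4,5,6}; Z {3,4,5,6,8,9}->{3,4,5}; W {6,7,8,9}->{7,8,9}
Constraint 3 (W != Z) on D(W)={7,8,9} D(Z)={3,4,5}: no change
So after constraint 3: D(Z) = {3,4,5}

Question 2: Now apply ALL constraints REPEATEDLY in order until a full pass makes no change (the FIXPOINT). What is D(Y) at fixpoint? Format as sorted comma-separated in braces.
pass 0 (initial): D(Y)={4,5,6,8,9}
pass 1: W {6,7,8,9}->{7,8,9}; Y {4,5,6,8,9}->{4,5,6}; Z {3,4,5,6,8,9}->{3,4,5}
pass 2: no change
Fixpoint after 2 passes: D(Y) = {4,5,6}

Answer: {4,5,6}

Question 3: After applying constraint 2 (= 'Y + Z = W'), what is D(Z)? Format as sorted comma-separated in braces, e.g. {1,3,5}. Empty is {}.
Answer: {3,4,5}

Derivation:
Constraint 1 (Y < W) on D(Y)={4,5,6,8,9} D(W)={6,7,8,9}: Y {4,5,6,8,9}->{4,5,6,8}
Constraint 2 (Y + Z = W) on D(Y)={4,5,6,8} D(Z)={3,4,5,6,8,9} D(W)={6,7,8,9}: Y {4,5,6,8}->{4,5,6}; Z {3,4,5,6,8,9}->{3,4,5}; W {6,7,8,9}->{7,8,9}
So after constraint 2: D(Z) = {3,4,5}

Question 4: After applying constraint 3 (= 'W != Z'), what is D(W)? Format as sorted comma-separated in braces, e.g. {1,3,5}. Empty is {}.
Answer: {7,8,9}

Derivation:
Constraint 1 (Y < W) on D(Y)={4,5,6,8,9} D(W)={6,7,8,9}: Y {4,5,6,8,9}->{4,5,6,8}
Constraint 2 (Y + Z = W) on D(Y)={4,5,6,8} D(Z)={3,4,5,6,8,9} D(W)={6,7,8,9}: Y {4,5,6,8}->{4,5,6}; Z {3,4,5,6,8,9}->{3,4,5}; W {6,7,8,9}->{7,8,9}
Constraint 3 (W != Z) on D(W)={7,8,9} D(Z)={3,4,5}: no change
So after constraint 3: D(W) = {7,8,9}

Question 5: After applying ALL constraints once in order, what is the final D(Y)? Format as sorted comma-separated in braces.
Constraint 1 (Y < W) on D(Y)={4,5,6,8,9} D(W)={6,7,8,9}: Y {4,5,6,8,9}->{4,5,6,8}
Constraint 2 (Y + Z = W) on D(Y)={4,5,6,8} D(Z)={3,4,5,6,8,9} D(W)={6,7,8,9}: Y {4,5,6,8}->{4,5,6}; Z {3,4,5,6,8,9}->{3,4,5}; W {6,7,8,9}->{7,8,9}
Constraint 3 (W != Z) on D(W)={7,8,9} D(Z)={3,4,5}: no change
So after all 3 constraints: D(Y) = {4,5,6}

Answer: {4,5,6}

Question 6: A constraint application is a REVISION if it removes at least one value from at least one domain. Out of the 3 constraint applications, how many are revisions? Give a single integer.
Answer: 2

Derivation:
Constraint 1 (Y < W) on D(Y)={4,5,6,8,9} D(W)={6,7,8,9}: Y {4,5,6,8,9}->{4,5,6,8} => REVISION
Constraint 2 (Y + Z = W) on D(Y)={4,5,6,8} D(Z)={3,4,5,6,8,9} D(W)={6,7,8,9}: Y {4,5,6,8}->{4,5,6}; Z {3,4,5,6,8,9}->{3,4,5}; W {6,7,8,9}->{7,8,9} => REVISION
Constraint 3 (W != Z) on D(W)={7,8,9} D(Z)={3,4,5}: no change => not a revision
Total revisions = 2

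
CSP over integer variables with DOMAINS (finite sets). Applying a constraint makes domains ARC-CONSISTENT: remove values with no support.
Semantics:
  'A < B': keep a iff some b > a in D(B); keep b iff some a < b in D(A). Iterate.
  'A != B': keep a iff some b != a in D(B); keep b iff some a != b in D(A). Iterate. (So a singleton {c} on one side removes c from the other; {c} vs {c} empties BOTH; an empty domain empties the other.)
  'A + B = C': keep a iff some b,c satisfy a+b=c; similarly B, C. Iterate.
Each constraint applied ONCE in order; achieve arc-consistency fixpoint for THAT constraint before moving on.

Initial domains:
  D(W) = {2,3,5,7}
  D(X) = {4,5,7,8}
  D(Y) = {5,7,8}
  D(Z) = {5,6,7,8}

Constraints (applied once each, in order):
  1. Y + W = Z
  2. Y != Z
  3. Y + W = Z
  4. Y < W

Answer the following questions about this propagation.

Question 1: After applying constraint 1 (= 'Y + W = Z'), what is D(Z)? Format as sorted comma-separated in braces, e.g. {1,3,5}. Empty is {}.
Answer: {7,8}

Derivation:
Constraint 1 (Y + W = Z) on D(Y)={5,7,8} D(W)={2,3,5,7} D(Z)={5,6,7,8}: Y {5,7,8}->{5}; W {2,3,5,7}->{2,3}; Z {5,6,7,8}->{7,8}
So after constraint 1: D(Z) = {7,8}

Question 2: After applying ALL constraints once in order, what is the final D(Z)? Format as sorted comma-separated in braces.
Answer: {7,8}

Derivation:
Constraint 1 (Y + W = Z) on D(Y)={5,7,8} D(W)={2,3,5,7} D(Z)={5,6,7,8}: Y {5,7,8}->{5}; W {2,3,5,7}->{2,3}; Z {5,6,7,8}->{7,8}
Constraint 2 (Y != Z) on D(Y)={5} D(Z)={7,8}: no change
Constraint 3 (Y + W = Z) on D(Y)={5} D(W)={2,3} D(Z)={7,8}: no change
Constraint 4 (Y < W) on D(Y)={5} D(W)={2,3}: Y {5}->{}; W {2,3}->{}
So after all 4 constraints: D(Z) = {7,8}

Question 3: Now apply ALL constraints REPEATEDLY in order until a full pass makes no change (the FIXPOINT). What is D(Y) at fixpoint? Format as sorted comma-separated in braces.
pass 0 (initial): D(Y)={5,7,8}
pass 1: W {2,3,5,7}->{}; Y {5,7,8}->{}; Z {5,6,7,8}->{7,8}
pass 2: Z {7,8}->{}
pass 3: no change
Fixpoint after 3 passes: D(Y) = {}

Answer: {}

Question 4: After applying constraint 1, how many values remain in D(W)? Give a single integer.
Constraint 1 (Y + W = Z) on D(Y)={5,7,8} D(W)={2,3,5,7} D(Z)={5,6,7,8}: Y {5,7,8}->{5}; W {2,3,5,7}->{2,3}; Z {5,6,7,8}->{7,8}
So after constraint 1: D(W)={2,3}, size = 2

Answer: 2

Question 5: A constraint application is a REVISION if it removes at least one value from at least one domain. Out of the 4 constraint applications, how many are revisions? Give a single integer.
Answer: 2

Derivation:
Constraint 1 (Y + W = Z) on D(Y)={5,7,8} D(W)={2,3,5,7} D(Z)={5,6,7,8}: Y {5,7,8}->{5}; W {2,3,5,7}->{2,3}; Z {5,6,7,8}->{7,8} => REVISION
Constraint 2 (Y != Z) on D(Y)={5} D(Z)={7,8}: no change => not a revision
Constraint 3 (Y + W = Z) on D(Y)={5} D(W)={2,3} D(Z)={7,8}: no change => not a revision
Constraint 4 (Y < W) on D(Y)={5} D(W)={2,3}: Y {5}->{}; W {2,3}->{} => REVISION
Total revisions = 2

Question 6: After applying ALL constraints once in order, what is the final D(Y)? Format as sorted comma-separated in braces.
Constraint 1 (Y + W = Z) on D(Y)={5,7,8} D(W)={2,3,5,7} D(Z)={5,6,7,8}: Y {5,7,8}->{5}; W {2,3,5,7}->{2,3}; Z {5,6,7,8}->{7,8}
Constraint 2 (Y != Z) on D(Y)={5} D(Z)={7,8}: no change
Constraint 3 (Y + W = Z) on D(Y)={5} D(W)={2,3} D(Z)={7,8}: no change
Constraint 4 (Y < W) on D(Y)={5} D(W)={2,3}: Y {5}->{}; W {2,3}->{}
So after all 4 constraints: D(Y) = {}

Answer: {}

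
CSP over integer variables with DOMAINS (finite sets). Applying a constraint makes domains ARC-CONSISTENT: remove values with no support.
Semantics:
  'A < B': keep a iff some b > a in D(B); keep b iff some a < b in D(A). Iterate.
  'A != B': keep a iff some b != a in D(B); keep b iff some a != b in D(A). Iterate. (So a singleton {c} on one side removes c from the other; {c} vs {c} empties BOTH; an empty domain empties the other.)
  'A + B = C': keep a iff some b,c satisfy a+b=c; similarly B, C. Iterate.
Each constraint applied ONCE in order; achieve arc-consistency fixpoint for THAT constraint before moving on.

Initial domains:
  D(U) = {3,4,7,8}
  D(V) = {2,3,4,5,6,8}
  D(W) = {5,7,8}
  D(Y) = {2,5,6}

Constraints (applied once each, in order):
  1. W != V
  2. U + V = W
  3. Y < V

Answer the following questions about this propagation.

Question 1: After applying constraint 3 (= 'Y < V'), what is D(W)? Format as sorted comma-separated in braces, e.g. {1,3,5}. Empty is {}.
Answer: {5,7,8}

Derivation:
Constraint 1 (W != V) on D(W)={5,7,8} D(V)={2,3,4,5,6,8}: no change
Constraint 2 (U + V = W) on D(U)={3,4,7,8} D(V)={2,3,4,5,6,8} D(W)={5,7,8}: U {3,4,7,8}->{3,4}; V {2,3,4,5,6,8}->{2,3,4,5}
Constraint 3 (Y < V) on D(Y)={2,5,6} D(V)={2,3,4,5}: Y {2,5,6}->{2}; V {2,3,4,5}->{3,4,5}
So after constraint 3: D(W) = {5,7,8}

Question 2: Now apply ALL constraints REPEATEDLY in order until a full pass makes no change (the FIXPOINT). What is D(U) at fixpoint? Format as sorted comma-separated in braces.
pass 0 (initial): D(U)={3,4,7,8}
pass 1: U {3,4,7,8}->{3,4}; V {2,3,4,5,6,8}->{3,4,5}; Y {2,5,6}->{2}
pass 2: W {5,7,8}->{7,8}
pass 3: no change
Fixpoint after 3 passes: D(U) = {3,4}

Answer: {3,4}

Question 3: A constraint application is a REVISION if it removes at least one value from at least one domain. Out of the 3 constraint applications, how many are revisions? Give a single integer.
Constraint 1 (W != V) on D(W)={5,7,8} D(V)={2,3,4,5,6,8}: no change => not a revision
Constraint 2 (U + V = W) on D(U)={3,4,7,8} D(V)={2,3,4,5,6,8} D(W)={5,7,8}: U {3,4,7,8}->{3,4}; V {2,3,4,5,6,8}->{2,3,4,5} => REVISION
Constraint 3 (Y < V) on D(Y)={2,5,6} D(V)={2,3,4,5}: Y {2,5,6}->{2}; V {2,3,4,5}->{3,4,5} => REVISION
Total revisions = 2

Answer: 2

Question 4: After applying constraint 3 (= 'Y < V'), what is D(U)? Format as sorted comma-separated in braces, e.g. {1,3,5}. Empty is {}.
Constraint 1 (W != V) on D(W)={5,7,8} D(V)={2,3,4,5,6,8}: no change
Constraint 2 (U + V = W) on D(U)={3,4,7,8} D(V)={2,3,4,5,6,8} D(W)={5,7,8}: U {3,4,7,8}->{3,4}; V {2,3,4,5,6,8}->{2,3,4,5}
Constraint 3 (Y < V) on D(Y)={2,5,6} D(V)={2,3,4,5}: Y {2,5,6}->{2}; V {2,3,4,5}->{3,4,5}
So after constraint 3: D(U) = {3,4}

Answer: {3,4}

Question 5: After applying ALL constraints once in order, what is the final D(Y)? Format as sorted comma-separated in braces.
Constraint 1 (W != V) on D(W)={5,7,8} D(V)={2,3,4,5,6,8}: no change
Constraint 2 (U + V = W) on D(U)={3,4,7,8} D(V)={2,3,4,5,6,8} D(W)={5,7,8}: U {3,4,7,8}->{3,4}; V {2,3,4,5,6,8}->{2,3,4,5}
Constraint 3 (Y < V) on D(Y)={2,5,6} D(V)={2,3,4,5}: Y {2,5,6}->{2}; V {2,3,4,5}->{3,4,5}
So after all 3 constraints: D(Y) = {2}

Answer: {2}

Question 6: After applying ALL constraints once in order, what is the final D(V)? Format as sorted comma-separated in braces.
Constraint 1 (W != V) on D(W)={5,7,8} D(V)={2,3,4,5,6,8}: no change
Constraint 2 (U + V = W) on D(U)={3,4,7,8} D(V)={2,3,4,5,6,8} D(W)={5,7,8}: U {3,4,7,8}->{3,4}; V {2,3,4,5,6,8}->{2,3,4,5}
Constraint 3 (Y < V) on D(Y)={2,5,6} D(V)={2,3,4,5}: Y {2,5,6}->{2}; V {2,3,4,5}->{3,4,5}
So after all 3 constraints: D(V) = {3,4,5}

Answer: {3,4,5}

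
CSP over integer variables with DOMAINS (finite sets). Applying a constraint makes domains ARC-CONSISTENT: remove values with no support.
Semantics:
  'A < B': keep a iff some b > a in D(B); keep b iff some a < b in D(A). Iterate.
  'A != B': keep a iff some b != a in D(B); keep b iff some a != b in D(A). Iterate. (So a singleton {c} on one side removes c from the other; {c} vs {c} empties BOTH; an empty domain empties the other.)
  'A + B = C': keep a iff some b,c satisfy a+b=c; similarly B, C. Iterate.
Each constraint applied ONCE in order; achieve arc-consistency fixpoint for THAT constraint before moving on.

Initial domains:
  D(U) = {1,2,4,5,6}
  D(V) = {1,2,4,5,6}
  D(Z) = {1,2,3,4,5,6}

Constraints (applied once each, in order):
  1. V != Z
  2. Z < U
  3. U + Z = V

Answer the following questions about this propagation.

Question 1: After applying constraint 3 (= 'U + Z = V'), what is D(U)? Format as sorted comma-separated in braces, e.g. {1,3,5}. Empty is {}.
Constraint 1 (V != Z) on D(V)={1,2,4,5,6} D(Z)={1,2,3,4,5,6}: no change
Constraint 2 (Z < U) on D(Z)={1,2,3,4,5,6} D(U)={1,2,4,5,6}: Z {1,2,3,4,5,6}->{1,2,3,4,5}; U {1,2,4,5,6}->{2,4,5,6}
Constraint 3 (U + Z = V) on D(U)={2,4,5,6} D(Z)={1,2,3,4,5} D(V)={1,2,4,5,6}: U {2,4,5,6}->{2,4,5}; Z {1,2,3,4,5}->{1,2,3,4}; V {1,2,4,5,6}->{4,5,6}
So after constraint 3: D(U) = {2,4,5}

Answer: {2,4,5}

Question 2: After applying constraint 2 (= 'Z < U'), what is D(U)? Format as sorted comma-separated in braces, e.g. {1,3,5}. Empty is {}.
Constraint 1 (V != Z) on D(V)={1,2,4,5,6} D(Z)={1,2,3,4,5,6}: no change
Constraint 2 (Z < U) on D(Z)={1,2,3,4,5,6} D(U)={1,2,4,5,6}: Z {1,2,3,4,5,6}->{1,2,3,4,5}; U {1,2,4,5,6}->{2,4,5,6}
So after constraint 2: D(U) = {2,4,5,6}

Answer: {2,4,5,6}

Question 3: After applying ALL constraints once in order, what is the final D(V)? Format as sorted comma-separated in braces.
Answer: {4,5,6}

Derivation:
Constraint 1 (V != Z) on D(V)={1,2,4,5,6} D(Z)={1,2,3,4,5,6}: no change
Constraint 2 (Z < U) on D(Z)={1,2,3,4,5,6} D(U)={1,2,4,5,6}: Z {1,2,3,4,5,6}->{1,2,3,4,5}; U {1,2,4,5,6}->{2,4,5,6}
Constraint 3 (U + Z = V) on D(U)={2,4,5,6} D(Z)={1,2,3,4,5} D(V)={1,2,4,5,6}: U {2,4,5,6}->{2,4,5}; Z {1,2,3,4,5}->{1,2,3,4}; V {1,2,4,5,6}->{4,5,6}
So after all 3 constraints: D(V) = {4,5,6}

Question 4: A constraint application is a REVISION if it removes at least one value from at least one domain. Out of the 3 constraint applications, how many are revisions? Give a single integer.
Answer: 2

Derivation:
Constraint 1 (V != Z) on D(V)={1,2,4,5,6} D(Z)={1,2,3,4,5,6}: no change => not a revision
Constraint 2 (Z < U) on D(Z)={1,2,3,4,5,6} D(U)={1,2,4,5,6}: Z {1,2,3,4,5,6}->{1,2,3,4,5}; U {1,2,4,5,6}->{2,4,5,6} => REVISION
Constraint 3 (U + Z = V) on D(U)={2,4,5,6} D(Z)={1,2,3,4,5} D(V)={1,2,4,5,6}: U {2,4,5,6}->{2,4,5}; Z {1,2,3,4,5}->{1,2,3,4}; V {1,2,4,5,6}->{4,5,6} => REVISION
Total revisions = 2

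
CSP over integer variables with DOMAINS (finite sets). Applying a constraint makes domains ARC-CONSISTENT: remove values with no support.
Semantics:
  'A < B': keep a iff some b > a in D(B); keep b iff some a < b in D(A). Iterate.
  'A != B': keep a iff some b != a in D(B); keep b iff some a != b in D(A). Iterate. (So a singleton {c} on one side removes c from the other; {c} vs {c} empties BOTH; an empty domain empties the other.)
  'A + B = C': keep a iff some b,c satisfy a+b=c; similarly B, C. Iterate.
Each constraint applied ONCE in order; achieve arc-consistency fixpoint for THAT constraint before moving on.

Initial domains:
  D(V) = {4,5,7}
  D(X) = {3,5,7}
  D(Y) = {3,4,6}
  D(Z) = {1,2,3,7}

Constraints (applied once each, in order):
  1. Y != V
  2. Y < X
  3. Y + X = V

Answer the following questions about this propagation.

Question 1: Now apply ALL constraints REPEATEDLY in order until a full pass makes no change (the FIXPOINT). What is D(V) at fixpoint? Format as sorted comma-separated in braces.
Answer: {}

Derivation:
pass 0 (initial): D(V)={4,5,7}
pass 1: V {4,5,7}->{}; X {3,5,7}->{}; Y {3,4,6}->{}
pass 2: no change
Fixpoint after 2 passes: D(V) = {}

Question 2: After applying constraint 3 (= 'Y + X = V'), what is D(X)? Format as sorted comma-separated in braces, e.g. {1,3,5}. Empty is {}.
Constraint 1 (Y != V) on D(Y)={3,4,6} D(V)={4,5,7}: no change
Constraint 2 (Y < X) on D(Y)={3,4,6} D(X)={3,5,7}: X {3,5,7}->{5,7}
Constraint 3 (Y + X = V) on D(Y)={3,4,6} D(X)={5,7} D(V)={4,5,7}: Y {3,4,6}->{}; X {5,7}->{}; V {4,5,7}->{}
So after constraint 3: D(X) = {}

Answer: {}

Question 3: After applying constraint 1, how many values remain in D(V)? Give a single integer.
Answer: 3

Derivation:
Constraint 1 (Y != V) on D(Y)={3,4,6} D(V)={4,5,7}: no change
So after constraint 1: D(V)={4,5,7}, size = 3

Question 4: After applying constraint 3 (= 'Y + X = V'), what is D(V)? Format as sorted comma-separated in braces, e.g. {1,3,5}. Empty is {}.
Constraint 1 (Y != V) on D(Y)={3,4,6} D(V)={4,5,7}: no change
Constraint 2 (Y < X) on D(Y)={3,4,6} D(X)={3,5,7}: X {3,5,7}->{5,7}
Constraint 3 (Y + X = V) on D(Y)={3,4,6} D(X)={5,7} D(V)={4,5,7}: Y {3,4,6}->{}; X {5,7}->{}; V {4,5,7}->{}
So after constraint 3: D(V) = {}

Answer: {}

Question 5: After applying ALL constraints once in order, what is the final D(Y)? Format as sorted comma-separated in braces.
Answer: {}

Derivation:
Constraint 1 (Y != V) on D(Y)={3,4,6} D(V)={4,5,7}: no change
Constraint 2 (Y < X) on D(Y)={3,4,6} D(X)={3,5,7}: X {3,5,7}->{5,7}
Constraint 3 (Y + X = V) on D(Y)={3,4,6} D(X)={5,7} D(V)={4,5,7}: Y {3,4,6}->{}; X {5,7}->{}; V {4,5,7}->{}
So after all 3 constraints: D(Y) = {}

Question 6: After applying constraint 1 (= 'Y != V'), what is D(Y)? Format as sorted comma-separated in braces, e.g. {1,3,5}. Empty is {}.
Answer: {3,4,6}

Derivation:
Constraint 1 (Y != V) on D(Y)={3,4,6} D(V)={4,5,7}: no change
So after constraint 1: D(Y) = {3,4,6}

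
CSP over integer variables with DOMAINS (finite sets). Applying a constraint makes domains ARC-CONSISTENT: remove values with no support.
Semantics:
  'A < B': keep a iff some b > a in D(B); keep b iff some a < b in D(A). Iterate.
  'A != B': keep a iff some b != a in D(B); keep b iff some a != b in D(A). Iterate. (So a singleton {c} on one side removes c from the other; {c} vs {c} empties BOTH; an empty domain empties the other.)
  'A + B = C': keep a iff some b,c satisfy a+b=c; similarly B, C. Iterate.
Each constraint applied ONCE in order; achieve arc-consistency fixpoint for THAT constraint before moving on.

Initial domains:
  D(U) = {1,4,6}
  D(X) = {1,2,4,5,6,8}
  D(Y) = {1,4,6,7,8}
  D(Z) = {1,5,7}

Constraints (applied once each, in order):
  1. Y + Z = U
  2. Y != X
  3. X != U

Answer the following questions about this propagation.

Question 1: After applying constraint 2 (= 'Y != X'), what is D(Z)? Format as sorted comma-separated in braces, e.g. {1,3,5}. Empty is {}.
Answer: {5}

Derivation:
Constraint 1 (Y + Z = U) on D(Y)={1,4,6,7,8} D(Z)={1,5,7} D(U)={1,4,6}: Y {1,4,6,7,8}->{1}; Z {1,5,7}->{5}; U {1,4,6}->{6}
Constraint 2 (Y != X) on D(Y)={1} D(X)={1,2,4,5,6,8}: X {1,2,4,5,6,8}->{2,4,5,6,8}
So after constraint 2: D(Z) = {5}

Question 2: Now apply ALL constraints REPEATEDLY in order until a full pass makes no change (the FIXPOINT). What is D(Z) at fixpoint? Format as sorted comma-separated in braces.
pass 0 (initial): D(Z)={1,5,7}
pass 1: U {1,4,6}->{6}; X {1,2,4,5,6,8}->{2,4,5,8}; Y {1,4,6,7,8}->{1}; Z {1,5,7}->{5}
pass 2: no change
Fixpoint after 2 passes: D(Z) = {5}

Answer: {5}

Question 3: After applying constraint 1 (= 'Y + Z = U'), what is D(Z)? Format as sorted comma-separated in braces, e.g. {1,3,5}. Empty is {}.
Constraint 1 (Y + Z = U) on D(Y)={1,4,6,7,8} D(Z)={1,5,7} D(U)={1,4,6}: Y {1,4,6,7,8}->{1}; Z {1,5,7}->{5}; U {1,4,6}->{6}
So after constraint 1: D(Z) = {5}

Answer: {5}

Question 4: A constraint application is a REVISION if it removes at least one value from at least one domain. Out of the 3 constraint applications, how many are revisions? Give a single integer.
Constraint 1 (Y + Z = U) on D(Y)={1,4,6,7,8} D(Z)={1,5,7} D(U)={1,4,6}: Y {1,4,6,7,8}->{1}; Z {1,5,7}->{5}; U {1,4,6}->{6} => REVISION
Constraint 2 (Y != X) on D(Y)={1} D(X)={1,2,4,5,6,8}: X {1,2,4,5,6,8}->{2,4,5,6,8} => REVISION
Constraint 3 (X != U) on D(X)={2,4,5,6,8} D(U)={6}: X {2,4,5,6,8}->{2,4,5,8} => REVISION
Total revisions = 3

Answer: 3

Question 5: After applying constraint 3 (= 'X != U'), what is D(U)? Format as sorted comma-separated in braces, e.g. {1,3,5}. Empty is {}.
Constraint 1 (Y + Z = U) on D(Y)={1,4,6,7,8} D(Z)={1,5,7} D(U)={1,4,6}: Y {1,4,6,7,8}->{1}; Z {1,5,7}->{5}; U {1,4,6}->{6}
Constraint 2 (Y != X) on D(Y)={1} D(X)={1,2,4,5,6,8}: X {1,2,4,5,6,8}->{2,4,5,6,8}
Constraint 3 (X != U) on D(X)={2,4,5,6,8} D(U)={6}: X {2,4,5,6,8}->{2,4,5,8}
So after constraint 3: D(U) = {6}

Answer: {6}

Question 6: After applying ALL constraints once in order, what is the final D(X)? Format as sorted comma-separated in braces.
Constraint 1 (Y + Z = U) on D(Y)={1,4,6,7,8} D(Z)={1,5,7} D(U)={1,4,6}: Y {1,4,6,7,8}->{1}; Z {1,5,7}->{5}; U {1,4,6}->{6}
Constraint 2 (Y != X) on D(Y)={1} D(X)={1,2,4,5,6,8}: X {1,2,4,5,6,8}->{2,4,5,6,8}
Constraint 3 (X != U) on D(X)={2,4,5,6,8} D(U)={6}: X {2,4,5,6,8}->{2,4,5,8}
So after all 3 constraints: D(X) = {2,4,5,8}

Answer: {2,4,5,8}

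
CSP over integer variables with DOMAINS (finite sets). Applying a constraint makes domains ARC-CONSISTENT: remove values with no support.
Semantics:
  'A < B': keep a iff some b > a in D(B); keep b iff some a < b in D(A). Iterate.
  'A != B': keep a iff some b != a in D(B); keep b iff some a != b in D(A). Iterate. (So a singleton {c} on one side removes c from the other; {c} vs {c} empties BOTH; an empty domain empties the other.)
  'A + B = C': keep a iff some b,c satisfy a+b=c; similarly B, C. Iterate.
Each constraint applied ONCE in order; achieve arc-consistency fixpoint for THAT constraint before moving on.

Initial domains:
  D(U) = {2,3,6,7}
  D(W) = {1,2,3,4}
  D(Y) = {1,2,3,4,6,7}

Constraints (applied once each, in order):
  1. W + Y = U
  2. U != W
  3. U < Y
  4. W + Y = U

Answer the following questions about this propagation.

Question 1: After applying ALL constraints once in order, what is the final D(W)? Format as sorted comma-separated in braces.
Answer: {}

Derivation:
Constraint 1 (W + Y = U) on D(W)={1,2,3,4} D(Y)={1,2,3,4,6,7} D(U)={2,3,6,7}: Y {1,2,3,4,6,7}->{1,2,3,4,6}
Constraint 2 (U != W) on D(U)={2,3,6,7} D(W)={1,2,3,4}: no change
Constraint 3 (U < Y) on D(U)={2,3,6,7} D(Y)={1,2,3,4,6}: U {2,3,6,7}->{2,3}; Y {1,2,3,4,6}->{3,4,6}
Constraint 4 (W + Y = U) on D(W)={1,2,3,4} D(Y)={3,4,6} D(U)={2,3}: W {1,2,3,4}->{}; Y {3,4,6}->{}; U {2,3}->{}
So after all 4 constraints: D(W) = {}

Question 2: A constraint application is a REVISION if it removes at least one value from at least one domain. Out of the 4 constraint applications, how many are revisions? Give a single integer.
Constraint 1 (W + Y = U) on D(W)={1,2,3,4} D(Y)={1,2,3,4,6,7} D(U)={2,3,6,7}: Y {1,2,3,4,6,7}->{1,2,3,4,6} => REVISION
Constraint 2 (U != W) on D(U)={2,3,6,7} D(W)={1,2,3,4}: no change => not a revision
Constraint 3 (U < Y) on D(U)={2,3,6,7} D(Y)={1,2,3,4,6}: U {2,3,6,7}->{2,3}; Y {1,2,3,4,6}->{3,4,6} => REVISION
Constraint 4 (W + Y = U) on D(W)={1,2,3,4} D(Y)={3,4,6} D(U)={2,3}: W {1,2,3,4}->{}; Y {3,4,6}->{}; U {2,3}->{} => REVISION
Total revisions = 3

Answer: 3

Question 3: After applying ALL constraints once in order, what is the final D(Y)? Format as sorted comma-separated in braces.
Answer: {}

Derivation:
Constraint 1 (W + Y = U) on D(W)={1,2,3,4} D(Y)={1,2,3,4,6,7} D(U)={2,3,6,7}: Y {1,2,3,4,6,7}->{1,2,3,4,6}
Constraint 2 (U != W) on D(U)={2,3,6,7} D(W)={1,2,3,4}: no change
Constraint 3 (U < Y) on D(U)={2,3,6,7} D(Y)={1,2,3,4,6}: U {2,3,6,7}->{2,3}; Y {1,2,3,4,6}->{3,4,6}
Constraint 4 (W + Y = U) on D(W)={1,2,3,4} D(Y)={3,4,6} D(U)={2,3}: W {1,2,3,4}->{}; Y {3,4,6}->{}; U {2,3}->{}
So after all 4 constraints: D(Y) = {}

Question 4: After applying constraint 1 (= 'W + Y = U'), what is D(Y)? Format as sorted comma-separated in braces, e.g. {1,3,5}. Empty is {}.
Constraint 1 (W + Y = U) on D(W)={1,2,3,4} D(Y)={1,2,3,4,6,7} D(U)={2,3,6,7}: Y {1,2,3,4,6,7}->{1,2,3,4,6}
So after constraint 1: D(Y) = {1,2,3,4,6}

Answer: {1,2,3,4,6}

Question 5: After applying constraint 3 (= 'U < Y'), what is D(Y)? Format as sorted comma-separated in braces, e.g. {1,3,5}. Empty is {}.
Answer: {3,4,6}

Derivation:
Constraint 1 (W + Y = U) on D(W)={1,2,3,4} D(Y)={1,2,3,4,6,7} D(U)={2,3,6,7}: Y {1,2,3,4,6,7}->{1,2,3,4,6}
Constraint 2 (U != W) on D(U)={2,3,6,7} D(W)={1,2,3,4}: no change
Constraint 3 (U < Y) on D(U)={2,3,6,7} D(Y)={1,2,3,4,6}: U {2,3,6,7}->{2,3}; Y {1,2,3,4,6}->{3,4,6}
So after constraint 3: D(Y) = {3,4,6}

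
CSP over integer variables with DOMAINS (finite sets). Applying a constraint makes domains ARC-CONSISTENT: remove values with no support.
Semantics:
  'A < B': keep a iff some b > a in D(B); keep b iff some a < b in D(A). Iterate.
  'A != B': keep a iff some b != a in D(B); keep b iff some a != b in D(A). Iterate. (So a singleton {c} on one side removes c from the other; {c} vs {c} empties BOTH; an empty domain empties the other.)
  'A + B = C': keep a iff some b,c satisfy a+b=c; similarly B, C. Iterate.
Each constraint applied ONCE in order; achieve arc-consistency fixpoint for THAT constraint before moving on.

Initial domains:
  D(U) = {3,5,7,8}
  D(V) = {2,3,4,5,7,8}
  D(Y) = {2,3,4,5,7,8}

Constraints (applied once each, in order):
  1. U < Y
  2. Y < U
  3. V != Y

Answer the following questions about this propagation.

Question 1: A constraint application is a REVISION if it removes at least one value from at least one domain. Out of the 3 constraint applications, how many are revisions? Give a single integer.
Constraint 1 (U < Y) on D(U)={3,5,7,8} D(Y)={2,3,4,5,7,8}: U {3,5,7,8}->{3,5,7}; Y {2,3,4,5,7,8}->{4,5,7,8} => REVISION
Constraint 2 (Y < U) on D(Y)={4,5,7,8} D(U)={3,5,7}: Y {4,5,7,8}->{4,5}; U {3,5,7}->{5,7} => REVISION
Constraint 3 (V != Y) on D(V)={2,3,4,5,7,8} D(Y)={4,5}: no change => not a revision
Total revisions = 2

Answer: 2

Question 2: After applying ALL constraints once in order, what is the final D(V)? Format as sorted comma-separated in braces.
Answer: {2,3,4,5,7,8}

Derivation:
Constraint 1 (U < Y) on D(U)={3,5,7,8} D(Y)={2,3,4,5,7,8}: U {3,5,7,8}->{3,5,7}; Y {2,3,4,5,7,8}->{4,5,7,8}
Constraint 2 (Y < U) on D(Y)={4,5,7,8} D(U)={3,5,7}: Y {4,5,7,8}->{4,5}; U {3,5,7}->{5,7}
Constraint 3 (V != Y) on D(V)={2,3,4,5,7,8} D(Y)={4,5}: no change
So after all 3 constraints: D(V) = {2,3,4,5,7,8}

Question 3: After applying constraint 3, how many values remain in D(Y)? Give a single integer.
Constraint 1 (U < Y) on D(U)={3,5,7,8} D(Y)={2,3,4,5,7,8}: U {3,5,7,8}->{3,5,7}; Y {2,3,4,5,7,8}->{4,5,7,8}
Constraint 2 (Y < U) on D(Y)={4,5,7,8} D(U)={3,5,7}: Y {4,5,7,8}->{4,5}; U {3,5,7}->{5,7}
Constraint 3 (V != Y) on D(V)={2,3,4,5,7,8} D(Y)={4,5}: no change
So after constraint 3: D(Y)={4,5}, size = 2

Answer: 2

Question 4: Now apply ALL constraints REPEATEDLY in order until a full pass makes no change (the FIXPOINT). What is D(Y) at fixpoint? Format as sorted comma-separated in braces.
Answer: {}

Derivation:
pass 0 (initial): D(Y)={2,3,4,5,7,8}
pass 1: U {3,5,7,8}->{5,7}; Y {2,3,4,5,7,8}->{4,5}
pass 2: U {5,7}->{}; V {2,3,4,5,7,8}->{}; Y {4,5}->{}
pass 3: no change
Fixpoint after 3 passes: D(Y) = {}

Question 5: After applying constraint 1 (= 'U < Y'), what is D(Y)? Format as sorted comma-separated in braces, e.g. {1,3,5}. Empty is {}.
Constraint 1 (U < Y) on D(U)={3,5,7,8} D(Y)={2,3,4,5,7,8}: U {3,5,7,8}->{3,5,7}; Y {2,3,4,5,7,8}->{4,5,7,8}
So after constraint 1: D(Y) = {4,5,7,8}

Answer: {4,5,7,8}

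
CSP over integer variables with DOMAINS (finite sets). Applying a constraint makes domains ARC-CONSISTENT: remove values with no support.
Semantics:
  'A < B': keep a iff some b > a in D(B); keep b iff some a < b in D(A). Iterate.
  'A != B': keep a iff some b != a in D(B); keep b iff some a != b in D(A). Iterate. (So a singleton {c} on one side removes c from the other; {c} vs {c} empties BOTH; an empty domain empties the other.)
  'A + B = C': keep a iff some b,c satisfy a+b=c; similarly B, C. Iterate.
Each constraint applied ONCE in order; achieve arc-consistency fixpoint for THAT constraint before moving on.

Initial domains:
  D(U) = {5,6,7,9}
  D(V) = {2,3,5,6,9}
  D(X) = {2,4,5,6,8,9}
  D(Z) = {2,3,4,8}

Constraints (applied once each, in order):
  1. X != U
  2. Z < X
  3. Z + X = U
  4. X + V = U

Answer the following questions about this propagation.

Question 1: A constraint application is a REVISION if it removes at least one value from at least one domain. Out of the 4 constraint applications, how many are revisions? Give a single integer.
Answer: 3

Derivation:
Constraint 1 (X != U) on D(X)={2,4,5,6,8,9} D(U)={5,6,7,9}: no change => not a revision
Constraint 2 (Z < X) on D(Z)={2,3,4,8} D(X)={2,4,5,6,8,9}: X {2,4,5,6,8,9}->{4,5,6,8,9} => REVISION
Constraint 3 (Z + X = U) on D(Z)={2,3,4,8} D(X)={4,5,6,8,9} D(U)={5,6,7,9}: Z {2,3,4,8}->{2,3,4}; X {4,5,6,8,9}->{4,5,6}; U {5,6,7,9}->{6,7,9} => REVISION
Constraint 4 (X + V = U) on D(X)={4,5,6} D(V)={2,3,5,6,9} D(U)={6,7,9}: V {2,3,5,6,9}->{2,3,5} => REVISION
Total revisions = 3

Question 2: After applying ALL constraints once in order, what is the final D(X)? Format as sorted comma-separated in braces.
Constraint 1 (X != U) on D(X)={2,4,5,6,8,9} D(U)={5,6,7,9}: no change
Constraint 2 (Z < X) on D(Z)={2,3,4,8} D(X)={2,4,5,6,8,9}: X {2,4,5,6,8,9}->{4,5,6,8,9}
Constraint 3 (Z + X = U) on D(Z)={2,3,4,8} D(X)={4,5,6,8,9} D(U)={5,6,7,9}: Z {2,3,4,8}->{2,3,4}; X {4,5,6,8,9}->{4,5,6}; U {5,6,7,9}->{6,7,9}
Constraint 4 (X + V = U) on D(X)={4,5,6} D(V)={2,3,5,6,9} D(U)={6,7,9}: V {2,3,5,6,9}->{2,3,5}
So after all 4 constraints: D(X) = {4,5,6}

Answer: {4,5,6}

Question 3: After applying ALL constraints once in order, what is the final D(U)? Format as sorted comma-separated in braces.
Constraint 1 (X != U) on D(X)={2,4,5,6,8,9} D(U)={5,6,7,9}: no change
Constraint 2 (Z < X) on D(Z)={2,3,4,8} D(X)={2,4,5,6,8,9}: X {2,4,5,6,8,9}->{4,5,6,8,9}
Constraint 3 (Z + X = U) on D(Z)={2,3,4,8} D(X)={4,5,6,8,9} D(U)={5,6,7,9}: Z {2,3,4,8}->{2,3,4}; X {4,5,6,8,9}->{4,5,6}; U {5,6,7,9}->{6,7,9}
Constraint 4 (X + V = U) on D(X)={4,5,6} D(V)={2,3,5,6,9} D(U)={6,7,9}: V {2,3,5,6,9}->{2,3,5}
So after all 4 constraints: D(U) = {6,7,9}

Answer: {6,7,9}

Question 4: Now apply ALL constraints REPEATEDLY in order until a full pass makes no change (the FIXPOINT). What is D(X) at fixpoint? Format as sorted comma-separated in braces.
Answer: {4,5,6}

Derivation:
pass 0 (initial): D(X)={2,4,5,6,8,9}
pass 1: U {5,6,7,9}->{6,7,9}; V {2,3,5,6,9}->{2,3,5}; X {2,4,5,6,8,9}->{4,5,6}; Z {2,3,4,8}->{2,3,4}
pass 2: no change
Fixpoint after 2 passes: D(X) = {4,5,6}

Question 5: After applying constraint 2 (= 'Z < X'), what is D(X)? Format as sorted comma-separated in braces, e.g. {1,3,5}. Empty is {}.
Constraint 1 (X != U) on D(X)={2,4,5,6,8,9} D(U)={5,6,7,9}: no change
Constraint 2 (Z < X) on D(Z)={2,3,4,8} D(X)={2,4,5,6,8,9}: X {2,4,5,6,8,9}->{4,5,6,8,9}
So after constraint 2: D(X) = {4,5,6,8,9}

Answer: {4,5,6,8,9}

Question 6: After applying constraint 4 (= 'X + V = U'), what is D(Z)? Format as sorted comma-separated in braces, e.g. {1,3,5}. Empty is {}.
Constraint 1 (X != U) on D(X)={2,4,5,6,8,9} D(U)={5,6,7,9}: no change
Constraint 2 (Z < X) on D(Z)={2,3,4,8} D(X)={2,4,5,6,8,9}: X {2,4,5,6,8,9}->{4,5,6,8,9}
Constraint 3 (Z + X = U) on D(Z)={2,3,4,8} D(X)={4,5,6,8,9} D(U)={5,6,7,9}: Z {2,3,4,8}->{2,3,4}; X {4,5,6,8,9}->{4,5,6}; U {5,6,7,9}->{6,7,9}
Constraint 4 (X + V = U) on D(X)={4,5,6} D(V)={2,3,5,6,9} D(U)={6,7,9}: V {2,3,5,6,9}->{2,3,5}
So after constraint 4: D(Z) = {2,3,4}

Answer: {2,3,4}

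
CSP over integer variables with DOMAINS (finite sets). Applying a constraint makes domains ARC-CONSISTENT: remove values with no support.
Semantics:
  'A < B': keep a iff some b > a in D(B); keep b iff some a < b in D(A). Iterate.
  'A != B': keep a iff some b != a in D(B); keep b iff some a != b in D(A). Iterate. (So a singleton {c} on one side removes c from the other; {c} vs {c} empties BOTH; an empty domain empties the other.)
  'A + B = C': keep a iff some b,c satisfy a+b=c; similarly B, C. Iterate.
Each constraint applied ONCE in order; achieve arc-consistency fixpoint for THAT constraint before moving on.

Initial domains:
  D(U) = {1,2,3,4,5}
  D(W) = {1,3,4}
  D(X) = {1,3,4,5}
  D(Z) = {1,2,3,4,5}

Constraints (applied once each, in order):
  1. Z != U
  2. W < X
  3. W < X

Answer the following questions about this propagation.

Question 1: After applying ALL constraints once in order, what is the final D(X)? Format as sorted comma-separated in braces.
Answer: {3,4,5}

Derivation:
Constraint 1 (Z != U) on D(Z)={1,2,3,4,5} D(U)={1,2,3,4,5}: no change
Constraint 2 (W < X) on D(W)={1,3,4} D(X)={1,3,4,5}: X {1,3,4,5}->{3,4,5}
Constraint 3 (W < X) on D(W)={1,3,4} D(X)={3,4,5}: no change
So after all 3 constraints: D(X) = {3,4,5}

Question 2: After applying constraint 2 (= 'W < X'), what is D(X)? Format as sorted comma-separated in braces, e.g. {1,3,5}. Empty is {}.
Constraint 1 (Z != U) on D(Z)={1,2,3,4,5} D(U)={1,2,3,4,5}: no change
Constraint 2 (W < X) on D(W)={1,3,4} D(X)={1,3,4,5}: X {1,3,4,5}->{3,4,5}
So after constraint 2: D(X) = {3,4,5}

Answer: {3,4,5}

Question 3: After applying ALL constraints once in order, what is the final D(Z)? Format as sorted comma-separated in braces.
Answer: {1,2,3,4,5}

Derivation:
Constraint 1 (Z != U) on D(Z)={1,2,3,4,5} D(U)={1,2,3,4,5}: no change
Constraint 2 (W < X) on D(W)={1,3,4} D(X)={1,3,4,5}: X {1,3,4,5}->{3,4,5}
Constraint 3 (W < X) on D(W)={1,3,4} D(X)={3,4,5}: no change
So after all 3 constraints: D(Z) = {1,2,3,4,5}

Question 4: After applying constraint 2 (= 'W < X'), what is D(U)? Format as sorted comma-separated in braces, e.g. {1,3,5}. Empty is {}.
Answer: {1,2,3,4,5}

Derivation:
Constraint 1 (Z != U) on D(Z)={1,2,3,4,5} D(U)={1,2,3,4,5}: no change
Constraint 2 (W < X) on D(W)={1,3,4} D(X)={1,3,4,5}: X {1,3,4,5}->{3,4,5}
So after constraint 2: D(U) = {1,2,3,4,5}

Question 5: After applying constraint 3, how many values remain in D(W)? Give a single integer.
Constraint 1 (Z != U) on D(Z)={1,2,3,4,5} D(U)={1,2,3,4,5}: no change
Constraint 2 (W < X) on D(W)={1,3,4} D(X)={1,3,4,5}: X {1,3,4,5}->{3,4,5}
Constraint 3 (W < X) on D(W)={1,3,4} D(X)={3,4,5}: no change
So after constraint 3: D(W)={1,3,4}, size = 3

Answer: 3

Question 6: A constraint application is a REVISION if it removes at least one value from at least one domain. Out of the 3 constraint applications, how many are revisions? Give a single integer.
Answer: 1

Derivation:
Constraint 1 (Z != U) on D(Z)={1,2,3,4,5} D(U)={1,2,3,4,5}: no change => not a revision
Constraint 2 (W < X) on D(W)={1,3,4} D(X)={1,3,4,5}: X {1,3,4,5}->{3,4,5} => REVISION
Constraint 3 (W < X) on D(W)={1,3,4} D(X)={3,4,5}: no change => not a revision
Total revisions = 1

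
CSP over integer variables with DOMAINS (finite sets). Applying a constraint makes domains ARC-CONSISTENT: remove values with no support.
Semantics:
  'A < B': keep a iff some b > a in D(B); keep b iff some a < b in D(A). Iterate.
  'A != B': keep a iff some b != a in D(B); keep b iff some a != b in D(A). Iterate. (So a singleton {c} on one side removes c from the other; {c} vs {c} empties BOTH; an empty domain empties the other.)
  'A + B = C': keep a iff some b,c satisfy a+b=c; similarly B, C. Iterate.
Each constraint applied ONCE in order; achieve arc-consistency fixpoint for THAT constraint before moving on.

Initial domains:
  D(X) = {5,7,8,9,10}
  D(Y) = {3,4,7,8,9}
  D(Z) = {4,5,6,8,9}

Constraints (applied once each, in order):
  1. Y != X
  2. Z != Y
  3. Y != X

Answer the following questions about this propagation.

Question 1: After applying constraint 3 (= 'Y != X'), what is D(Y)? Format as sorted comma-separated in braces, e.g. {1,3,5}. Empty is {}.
Answer: {3,4,7,8,9}

Derivation:
Constraint 1 (Y != X) on D(Y)={3,4,7,8,9} D(X)={5,7,8,9,10}: no change
Constraint 2 (Z != Y) on D(Z)={4,5,6,8,9} D(Y)={3,4,7,8,9}: no change
Constraint 3 (Y != X) on D(Y)={3,4,7,8,9} D(X)={5,7,8,9,10}: no change
So after constraint 3: D(Y) = {3,4,7,8,9}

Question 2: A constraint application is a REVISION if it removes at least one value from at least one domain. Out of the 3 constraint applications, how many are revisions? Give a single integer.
Answer: 0

Derivation:
Constraint 1 (Y != X) on D(Y)={3,4,7,8,9} D(X)={5,7,8,9,10}: no change => not a revision
Constraint 2 (Z != Y) on D(Z)={4,5,6,8,9} D(Y)={3,4,7,8,9}: no change => not a revision
Constraint 3 (Y != X) on D(Y)={3,4,7,8,9} D(X)={5,7,8,9,10}: no change => not a revision
Total revisions = 0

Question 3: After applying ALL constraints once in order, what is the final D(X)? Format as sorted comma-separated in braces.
Constraint 1 (Y != X) on D(Y)={3,4,7,8,9} D(X)={5,7,8,9,10}: no change
Constraint 2 (Z != Y) on D(Z)={4,5,6,8,9} D(Y)={3,4,7,8,9}: no change
Constraint 3 (Y != X) on D(Y)={3,4,7,8,9} D(X)={5,7,8,9,10}: no change
So after all 3 constraints: D(X) = {5,7,8,9,10}

Answer: {5,7,8,9,10}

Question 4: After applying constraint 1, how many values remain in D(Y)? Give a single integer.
Answer: 5

Derivation:
Constraint 1 (Y != X) on D(Y)={3,4,7,8,9} D(X)={5,7,8,9,10}: no change
So after constraint 1: D(Y)={3,4,7,8,9}, size = 5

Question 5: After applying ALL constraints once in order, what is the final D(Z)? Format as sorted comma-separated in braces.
Answer: {4,5,6,8,9}

Derivation:
Constraint 1 (Y != X) on D(Y)={3,4,7,8,9} D(X)={5,7,8,9,10}: no change
Constraint 2 (Z != Y) on D(Z)={4,5,6,8,9} D(Y)={3,4,7,8,9}: no change
Constraint 3 (Y != X) on D(Y)={3,4,7,8,9} D(X)={5,7,8,9,10}: no change
So after all 3 constraints: D(Z) = {4,5,6,8,9}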